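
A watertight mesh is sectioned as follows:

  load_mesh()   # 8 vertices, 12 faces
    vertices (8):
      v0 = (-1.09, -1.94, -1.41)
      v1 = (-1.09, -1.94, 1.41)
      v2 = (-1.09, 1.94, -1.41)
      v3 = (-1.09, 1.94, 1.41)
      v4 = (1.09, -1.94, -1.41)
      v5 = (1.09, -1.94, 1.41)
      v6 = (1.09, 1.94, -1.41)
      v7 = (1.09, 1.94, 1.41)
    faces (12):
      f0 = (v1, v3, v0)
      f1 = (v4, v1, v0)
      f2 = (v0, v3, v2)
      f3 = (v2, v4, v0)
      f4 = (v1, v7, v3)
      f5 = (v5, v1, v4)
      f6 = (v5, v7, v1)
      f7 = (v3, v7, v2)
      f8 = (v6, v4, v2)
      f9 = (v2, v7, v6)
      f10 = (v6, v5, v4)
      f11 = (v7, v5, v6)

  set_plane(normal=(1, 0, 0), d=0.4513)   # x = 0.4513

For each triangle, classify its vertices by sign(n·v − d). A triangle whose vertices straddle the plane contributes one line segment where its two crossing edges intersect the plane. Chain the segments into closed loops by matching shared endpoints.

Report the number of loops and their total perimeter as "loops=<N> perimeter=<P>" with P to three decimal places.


Straddling triangles (8 of 12):
  (v4,v1,v0) [+--] → (0.4513, -1.94, -0.583792)–(0.4513, -1.94, -1.41)  len=0.8262
  (v2,v4,v0) [-+-] → (0.4513, -0.803231, -1.41)–(0.4513, -1.94, -1.41)  len=1.1368
  (v1,v7,v3) [-+-] → (0.4513, 0.803231, 1.41)–(0.4513, 1.94, 1.41)  len=1.1368
  (v5,v1,v4) [+-+] → (0.4513, -1.94, 1.41)–(0.4513, -1.94, -0.583792)  len=1.9938
  (v5,v7,v1) [++-] → (0.4513, 0.803231, 1.41)–(0.4513, -1.94, 1.41)  len=2.7432
  (v3,v7,v2) [-+-] → (0.4513, 1.94, 1.41)–(0.4513, 1.94, 0.583792)  len=0.8262
  (v6,v4,v2) [++-] → (0.4513, -0.803231, -1.41)–(0.4513, 1.94, -1.41)  len=2.7432
  (v2,v7,v6) [-++] → (0.4513, 1.94, 0.583792)–(0.4513, 1.94, -1.41)  len=1.9938

Chained into 1 loop(s):
  loop 1: 8 segments, perimeter = 13.4000
Total perimeter = 13.400

loops=1 perimeter=13.400


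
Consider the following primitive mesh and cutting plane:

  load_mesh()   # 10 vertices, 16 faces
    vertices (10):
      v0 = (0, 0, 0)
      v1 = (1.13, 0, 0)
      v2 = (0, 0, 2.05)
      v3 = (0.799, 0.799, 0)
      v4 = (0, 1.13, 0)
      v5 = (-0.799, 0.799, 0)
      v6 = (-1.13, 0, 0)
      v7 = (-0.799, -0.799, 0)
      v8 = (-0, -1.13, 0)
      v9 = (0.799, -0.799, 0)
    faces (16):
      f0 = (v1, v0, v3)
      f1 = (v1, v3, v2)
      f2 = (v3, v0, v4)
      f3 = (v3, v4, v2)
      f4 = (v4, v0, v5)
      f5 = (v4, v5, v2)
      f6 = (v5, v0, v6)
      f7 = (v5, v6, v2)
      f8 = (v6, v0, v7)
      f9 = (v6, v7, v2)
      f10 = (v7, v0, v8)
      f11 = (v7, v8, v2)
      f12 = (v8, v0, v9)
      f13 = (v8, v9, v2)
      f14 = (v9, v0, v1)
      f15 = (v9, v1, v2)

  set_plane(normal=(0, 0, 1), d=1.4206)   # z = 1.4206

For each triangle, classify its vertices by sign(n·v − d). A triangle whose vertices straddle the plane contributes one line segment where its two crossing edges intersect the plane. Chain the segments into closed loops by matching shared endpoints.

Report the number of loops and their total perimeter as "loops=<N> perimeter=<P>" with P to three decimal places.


Straddling triangles (8 of 16):
  (v1,v3,v2) [--+] → (0.245312, 0.245312, 1.4206)–(0.346938, 0, 1.4206)  len=0.2655
  (v3,v4,v2) [--+] → (0, 0.346938, 1.4206)–(0.245312, 0.245312, 1.4206)  len=0.2655
  (v4,v5,v2) [--+] → (-0.245312, 0.245312, 1.4206)–(0, 0.346938, 1.4206)  len=0.2655
  (v5,v6,v2) [--+] → (-0.346938, 0, 1.4206)–(-0.245312, 0.245312, 1.4206)  len=0.2655
  (v6,v7,v2) [--+] → (-0.245312, -0.245312, 1.4206)–(-0.346938, 0, 1.4206)  len=0.2655
  (v7,v8,v2) [--+] → (0, -0.346938, 1.4206)–(-0.245312, -0.245312, 1.4206)  len=0.2655
  (v8,v9,v2) [--+] → (0.245312, -0.245312, 1.4206)–(0, -0.346938, 1.4206)  len=0.2655
  (v9,v1,v2) [--+] → (0.346938, 0, 1.4206)–(0.245312, -0.245312, 1.4206)  len=0.2655

Chained into 1 loop(s):
  loop 1: 8 segments, perimeter = 2.1242
Total perimeter = 2.124

loops=1 perimeter=2.124


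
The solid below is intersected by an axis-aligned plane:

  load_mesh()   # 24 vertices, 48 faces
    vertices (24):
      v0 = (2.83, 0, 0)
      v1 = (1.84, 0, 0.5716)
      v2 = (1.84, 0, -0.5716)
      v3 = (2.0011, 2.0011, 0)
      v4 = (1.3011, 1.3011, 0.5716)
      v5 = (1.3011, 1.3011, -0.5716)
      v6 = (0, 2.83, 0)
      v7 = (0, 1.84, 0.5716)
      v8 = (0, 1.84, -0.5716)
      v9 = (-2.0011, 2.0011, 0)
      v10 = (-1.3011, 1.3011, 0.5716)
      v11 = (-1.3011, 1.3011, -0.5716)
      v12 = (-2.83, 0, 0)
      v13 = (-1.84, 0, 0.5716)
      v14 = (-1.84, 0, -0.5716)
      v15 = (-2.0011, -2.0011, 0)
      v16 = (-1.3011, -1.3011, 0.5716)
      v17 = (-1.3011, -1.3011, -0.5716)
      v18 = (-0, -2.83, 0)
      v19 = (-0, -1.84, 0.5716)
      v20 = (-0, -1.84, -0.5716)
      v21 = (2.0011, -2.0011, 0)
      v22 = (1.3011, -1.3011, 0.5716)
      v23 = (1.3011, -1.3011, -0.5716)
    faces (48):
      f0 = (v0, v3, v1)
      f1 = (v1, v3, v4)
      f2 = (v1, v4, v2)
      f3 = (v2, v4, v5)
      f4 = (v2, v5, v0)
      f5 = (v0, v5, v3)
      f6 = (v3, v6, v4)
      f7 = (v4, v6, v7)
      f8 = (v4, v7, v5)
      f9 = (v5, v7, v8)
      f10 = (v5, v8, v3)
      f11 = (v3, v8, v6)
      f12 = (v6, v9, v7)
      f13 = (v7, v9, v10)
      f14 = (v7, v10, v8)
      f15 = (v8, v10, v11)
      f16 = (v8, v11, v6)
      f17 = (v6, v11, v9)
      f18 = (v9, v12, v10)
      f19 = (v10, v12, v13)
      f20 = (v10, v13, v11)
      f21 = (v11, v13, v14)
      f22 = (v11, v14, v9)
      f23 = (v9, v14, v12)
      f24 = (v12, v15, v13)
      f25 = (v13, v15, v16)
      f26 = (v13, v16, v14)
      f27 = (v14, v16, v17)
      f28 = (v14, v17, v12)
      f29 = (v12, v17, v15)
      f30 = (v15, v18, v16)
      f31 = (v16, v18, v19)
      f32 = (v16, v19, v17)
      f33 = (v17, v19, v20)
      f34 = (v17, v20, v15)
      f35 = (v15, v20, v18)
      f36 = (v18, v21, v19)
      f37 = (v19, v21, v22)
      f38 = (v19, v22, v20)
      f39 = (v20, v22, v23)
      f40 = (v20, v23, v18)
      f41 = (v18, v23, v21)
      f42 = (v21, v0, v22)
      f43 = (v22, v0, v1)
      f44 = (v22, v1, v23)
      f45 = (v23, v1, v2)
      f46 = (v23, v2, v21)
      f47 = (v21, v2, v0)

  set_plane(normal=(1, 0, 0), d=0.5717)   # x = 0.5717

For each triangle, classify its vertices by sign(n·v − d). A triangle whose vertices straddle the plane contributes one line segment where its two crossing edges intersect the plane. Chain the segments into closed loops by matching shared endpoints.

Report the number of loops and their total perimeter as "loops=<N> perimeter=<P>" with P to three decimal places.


Straddling triangles (12 of 48):
  (v3,v6,v4) [+-+] → (0.5717, 2.59319, 0)–(0.5717, 2.15821, 0.25116)  len=0.5023
  (v4,v6,v7) [+--] → (0.5717, 2.15821, 0.25116)–(0.5717, 1.60321, 0.5716)  len=0.6409
  (v4,v7,v5) [+-+] → (0.5717, 1.60321, 0.5716)–(0.5717, 1.60321, 0.0692809)  len=0.5023
  (v5,v7,v8) [+--] → (0.5717, 1.60321, 0.0692809)–(0.5717, 1.60321, -0.5716)  len=0.6409
  (v5,v8,v3) [+-+] → (0.5717, 1.60321, -0.5716)–(0.5717, 1.88603, -0.408298)  len=0.3266
  (v3,v8,v6) [+--] → (0.5717, 1.88603, -0.408298)–(0.5717, 2.59319, 0)  len=0.8166
  (v18,v21,v19) [-+-] → (0.5717, -2.59319, 0)–(0.5717, -1.88603, 0.408298)  len=0.8166
  (v19,v21,v22) [-++] → (0.5717, -1.88603, 0.408298)–(0.5717, -1.60321, 0.5716)  len=0.3266
  (v19,v22,v20) [-+-] → (0.5717, -1.60321, 0.5716)–(0.5717, -1.60321, -0.0692809)  len=0.6409
  (v20,v22,v23) [-++] → (0.5717, -1.60321, -0.0692809)–(0.5717, -1.60321, -0.5716)  len=0.5023
  (v20,v23,v18) [-+-] → (0.5717, -1.60321, -0.5716)–(0.5717, -2.15821, -0.25116)  len=0.6409
  (v18,v23,v21) [-++] → (0.5717, -2.15821, -0.25116)–(0.5717, -2.59319, 0)  len=0.5023

Chained into 2 loop(s):
  loop 1: 6 segments, perimeter = 3.4295
  loop 2: 6 segments, perimeter = 3.4295
Total perimeter = 6.859

loops=2 perimeter=6.859


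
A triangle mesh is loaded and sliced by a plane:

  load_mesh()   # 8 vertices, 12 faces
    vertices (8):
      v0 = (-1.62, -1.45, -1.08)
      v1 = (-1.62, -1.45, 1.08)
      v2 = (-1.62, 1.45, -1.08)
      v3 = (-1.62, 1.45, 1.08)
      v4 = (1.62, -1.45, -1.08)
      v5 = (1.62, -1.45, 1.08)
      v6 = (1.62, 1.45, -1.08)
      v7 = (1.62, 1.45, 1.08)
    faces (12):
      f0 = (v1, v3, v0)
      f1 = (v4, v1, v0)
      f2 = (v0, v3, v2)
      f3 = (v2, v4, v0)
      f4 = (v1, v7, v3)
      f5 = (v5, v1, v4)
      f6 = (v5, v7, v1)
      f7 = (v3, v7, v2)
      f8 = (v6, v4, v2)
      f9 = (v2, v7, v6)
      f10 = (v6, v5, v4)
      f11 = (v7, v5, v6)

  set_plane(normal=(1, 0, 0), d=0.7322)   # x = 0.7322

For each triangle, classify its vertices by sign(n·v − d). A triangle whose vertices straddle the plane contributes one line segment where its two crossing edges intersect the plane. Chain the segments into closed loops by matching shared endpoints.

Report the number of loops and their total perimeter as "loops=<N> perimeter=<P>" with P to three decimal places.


Straddling triangles (8 of 12):
  (v4,v1,v0) [+--] → (0.7322, -1.45, -0.488133)–(0.7322, -1.45, -1.08)  len=0.5919
  (v2,v4,v0) [-+-] → (0.7322, -0.655364, -1.08)–(0.7322, -1.45, -1.08)  len=0.7946
  (v1,v7,v3) [-+-] → (0.7322, 0.655364, 1.08)–(0.7322, 1.45, 1.08)  len=0.7946
  (v5,v1,v4) [+-+] → (0.7322, -1.45, 1.08)–(0.7322, -1.45, -0.488133)  len=1.5681
  (v5,v7,v1) [++-] → (0.7322, 0.655364, 1.08)–(0.7322, -1.45, 1.08)  len=2.1054
  (v3,v7,v2) [-+-] → (0.7322, 1.45, 1.08)–(0.7322, 1.45, 0.488133)  len=0.5919
  (v6,v4,v2) [++-] → (0.7322, -0.655364, -1.08)–(0.7322, 1.45, -1.08)  len=2.1054
  (v2,v7,v6) [-++] → (0.7322, 1.45, 0.488133)–(0.7322, 1.45, -1.08)  len=1.5681

Chained into 1 loop(s):
  loop 1: 8 segments, perimeter = 10.1200
Total perimeter = 10.120

loops=1 perimeter=10.120


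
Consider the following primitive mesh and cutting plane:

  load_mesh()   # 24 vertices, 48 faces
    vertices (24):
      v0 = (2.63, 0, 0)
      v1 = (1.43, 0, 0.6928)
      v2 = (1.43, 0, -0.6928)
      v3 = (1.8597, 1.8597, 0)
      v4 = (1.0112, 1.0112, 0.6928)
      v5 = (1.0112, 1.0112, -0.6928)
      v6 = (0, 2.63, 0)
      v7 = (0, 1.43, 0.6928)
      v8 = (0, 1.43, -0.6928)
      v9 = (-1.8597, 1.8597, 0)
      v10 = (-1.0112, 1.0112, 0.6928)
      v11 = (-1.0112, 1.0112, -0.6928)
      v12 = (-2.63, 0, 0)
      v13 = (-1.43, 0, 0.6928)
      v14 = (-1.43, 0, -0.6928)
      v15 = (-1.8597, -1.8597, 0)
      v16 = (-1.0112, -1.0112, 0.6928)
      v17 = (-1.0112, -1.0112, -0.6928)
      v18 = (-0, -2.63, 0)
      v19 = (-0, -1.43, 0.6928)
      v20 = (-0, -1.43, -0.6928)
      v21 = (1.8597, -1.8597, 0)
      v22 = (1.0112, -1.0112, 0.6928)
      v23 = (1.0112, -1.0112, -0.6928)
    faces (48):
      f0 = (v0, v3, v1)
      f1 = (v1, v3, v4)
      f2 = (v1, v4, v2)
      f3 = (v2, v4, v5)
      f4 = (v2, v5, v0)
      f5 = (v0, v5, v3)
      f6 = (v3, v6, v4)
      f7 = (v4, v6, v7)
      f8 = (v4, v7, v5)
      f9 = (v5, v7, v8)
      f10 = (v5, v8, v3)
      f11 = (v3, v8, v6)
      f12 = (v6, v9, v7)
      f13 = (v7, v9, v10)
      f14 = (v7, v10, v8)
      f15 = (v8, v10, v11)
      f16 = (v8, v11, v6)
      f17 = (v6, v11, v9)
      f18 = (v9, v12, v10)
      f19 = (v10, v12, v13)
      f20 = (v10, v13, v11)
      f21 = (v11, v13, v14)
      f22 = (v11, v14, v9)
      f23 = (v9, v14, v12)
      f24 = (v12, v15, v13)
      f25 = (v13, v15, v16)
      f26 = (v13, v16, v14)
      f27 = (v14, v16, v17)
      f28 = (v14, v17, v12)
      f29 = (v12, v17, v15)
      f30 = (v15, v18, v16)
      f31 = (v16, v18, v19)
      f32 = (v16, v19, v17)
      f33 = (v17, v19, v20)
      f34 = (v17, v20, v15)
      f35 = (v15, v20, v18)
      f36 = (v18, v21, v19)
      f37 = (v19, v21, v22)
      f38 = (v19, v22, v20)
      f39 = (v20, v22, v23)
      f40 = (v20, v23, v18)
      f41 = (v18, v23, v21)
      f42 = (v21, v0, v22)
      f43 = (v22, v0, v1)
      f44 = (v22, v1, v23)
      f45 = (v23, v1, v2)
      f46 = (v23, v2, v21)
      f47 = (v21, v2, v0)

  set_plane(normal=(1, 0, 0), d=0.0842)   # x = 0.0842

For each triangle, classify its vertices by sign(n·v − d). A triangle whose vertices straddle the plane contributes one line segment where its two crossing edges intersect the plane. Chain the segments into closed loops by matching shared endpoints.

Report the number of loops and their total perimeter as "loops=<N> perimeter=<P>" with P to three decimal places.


loops=2 perimeter=8.314

Straddling triangles (12 of 48):
  (v3,v6,v4) [+-+] → (0.0842, 2.59512, 0)–(0.0842, 2.49521, 0.0576877)  len=0.1154
  (v4,v6,v7) [+--] → (0.0842, 2.49521, 0.0576877)–(0.0842, 1.39513, 0.6928)  len=1.2703
  (v4,v7,v5) [+-+] → (0.0842, 1.39513, 0.6928)–(0.0842, 1.39513, 0.577425)  len=0.1154
  (v5,v7,v8) [+--] → (0.0842, 1.39513, 0.577425)–(0.0842, 1.39513, -0.6928)  len=1.2702
  (v5,v8,v3) [+-+] → (0.0842, 1.39513, -0.6928)–(0.0842, 1.44946, -0.661433)  len=0.0627
  (v3,v8,v6) [+--] → (0.0842, 1.44946, -0.661433)–(0.0842, 2.59512, 0)  len=1.3229
  (v18,v21,v19) [-+-] → (0.0842, -2.59512, 0)–(0.0842, -1.44946, 0.661433)  len=1.3229
  (v19,v21,v22) [-++] → (0.0842, -1.44946, 0.661433)–(0.0842, -1.39513, 0.6928)  len=0.0627
  (v19,v22,v20) [-+-] → (0.0842, -1.39513, 0.6928)–(0.0842, -1.39513, -0.577425)  len=1.2702
  (v20,v22,v23) [-++] → (0.0842, -1.39513, -0.577425)–(0.0842, -1.39513, -0.6928)  len=0.1154
  (v20,v23,v18) [-+-] → (0.0842, -1.39513, -0.6928)–(0.0842, -2.49521, -0.0576877)  len=1.2703
  (v18,v23,v21) [-++] → (0.0842, -2.49521, -0.0576877)–(0.0842, -2.59512, 0)  len=0.1154

Chained into 2 loop(s):
  loop 1: 6 segments, perimeter = 4.1569
  loop 2: 6 segments, perimeter = 4.1569
Total perimeter = 8.314


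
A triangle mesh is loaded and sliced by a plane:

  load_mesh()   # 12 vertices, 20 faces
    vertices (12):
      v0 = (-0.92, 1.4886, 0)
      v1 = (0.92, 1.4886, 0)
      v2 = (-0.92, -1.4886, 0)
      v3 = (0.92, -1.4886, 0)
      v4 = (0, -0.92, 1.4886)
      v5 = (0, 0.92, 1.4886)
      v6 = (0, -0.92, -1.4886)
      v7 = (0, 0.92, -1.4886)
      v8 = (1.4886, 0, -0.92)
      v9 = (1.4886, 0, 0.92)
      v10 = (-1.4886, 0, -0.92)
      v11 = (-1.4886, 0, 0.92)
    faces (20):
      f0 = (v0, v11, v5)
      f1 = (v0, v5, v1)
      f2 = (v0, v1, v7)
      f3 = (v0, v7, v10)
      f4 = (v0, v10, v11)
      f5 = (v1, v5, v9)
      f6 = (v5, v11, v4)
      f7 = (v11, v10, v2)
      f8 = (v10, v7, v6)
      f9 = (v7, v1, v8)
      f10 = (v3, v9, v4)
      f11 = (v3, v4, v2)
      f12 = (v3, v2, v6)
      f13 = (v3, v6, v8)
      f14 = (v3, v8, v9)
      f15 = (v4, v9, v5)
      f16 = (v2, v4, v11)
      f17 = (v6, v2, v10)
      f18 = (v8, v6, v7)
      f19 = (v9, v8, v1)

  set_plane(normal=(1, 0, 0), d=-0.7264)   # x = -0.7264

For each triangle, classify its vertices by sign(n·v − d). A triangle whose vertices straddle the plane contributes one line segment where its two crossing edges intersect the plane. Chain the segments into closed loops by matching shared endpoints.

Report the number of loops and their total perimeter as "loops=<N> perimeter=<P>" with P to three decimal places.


Straddling triangles (10 of 20):
  (v0,v11,v5) [--+] → (-0.7264, 0.471063, 1.21114)–(-0.7264, 1.36895, 0.313253)  len=1.2698
  (v0,v5,v1) [-++] → (-0.7264, 1.36895, 0.313253)–(-0.7264, 1.4886, 0)  len=0.3353
  (v0,v1,v7) [-++] → (-0.7264, 1.4886, 0)–(-0.7264, 1.36895, -0.313253)  len=0.3353
  (v0,v7,v10) [-+-] → (-0.7264, 1.36895, -0.313253)–(-0.7264, 0.471063, -1.21114)  len=1.2698
  (v5,v11,v4) [+-+] → (-0.7264, 0.471063, 1.21114)–(-0.7264, -0.471063, 1.21114)  len=0.9421
  (v10,v7,v6) [-++] → (-0.7264, 0.471063, -1.21114)–(-0.7264, -0.471063, -1.21114)  len=0.9421
  (v3,v4,v2) [++-] → (-0.7264, -1.36895, 0.313253)–(-0.7264, -1.4886, 0)  len=0.3353
  (v3,v2,v6) [+-+] → (-0.7264, -1.4886, 0)–(-0.7264, -1.36895, -0.313253)  len=0.3353
  (v2,v4,v11) [-+-] → (-0.7264, -1.36895, 0.313253)–(-0.7264, -0.471063, 1.21114)  len=1.2698
  (v6,v2,v10) [+--] → (-0.7264, -1.36895, -0.313253)–(-0.7264, -0.471063, -1.21114)  len=1.2698

Chained into 1 loop(s):
  loop 1: 10 segments, perimeter = 8.3048
Total perimeter = 8.305

loops=1 perimeter=8.305


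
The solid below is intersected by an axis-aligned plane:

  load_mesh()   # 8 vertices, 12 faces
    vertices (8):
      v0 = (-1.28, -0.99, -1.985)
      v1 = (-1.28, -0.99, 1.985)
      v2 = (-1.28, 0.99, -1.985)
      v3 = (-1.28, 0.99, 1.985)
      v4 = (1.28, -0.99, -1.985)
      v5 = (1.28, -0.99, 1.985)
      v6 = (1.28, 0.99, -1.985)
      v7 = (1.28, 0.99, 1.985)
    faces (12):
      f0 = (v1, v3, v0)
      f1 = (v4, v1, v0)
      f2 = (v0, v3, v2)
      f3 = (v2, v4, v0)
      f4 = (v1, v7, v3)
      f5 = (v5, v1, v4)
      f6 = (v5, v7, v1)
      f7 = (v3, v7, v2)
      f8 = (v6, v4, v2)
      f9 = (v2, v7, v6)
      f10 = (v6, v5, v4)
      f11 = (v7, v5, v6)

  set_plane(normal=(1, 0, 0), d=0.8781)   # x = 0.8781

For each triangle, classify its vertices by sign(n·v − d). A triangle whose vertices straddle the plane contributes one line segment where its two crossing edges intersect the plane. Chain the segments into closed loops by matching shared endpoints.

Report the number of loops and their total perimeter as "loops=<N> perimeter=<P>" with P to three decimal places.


Straddling triangles (8 of 12):
  (v4,v1,v0) [+--] → (0.8781, -0.99, -1.36174)–(0.8781, -0.99, -1.985)  len=0.6233
  (v2,v4,v0) [-+-] → (0.8781, -0.679155, -1.985)–(0.8781, -0.99, -1.985)  len=0.3108
  (v1,v7,v3) [-+-] → (0.8781, 0.679155, 1.985)–(0.8781, 0.99, 1.985)  len=0.3108
  (v5,v1,v4) [+-+] → (0.8781, -0.99, 1.985)–(0.8781, -0.99, -1.36174)  len=3.3467
  (v5,v7,v1) [++-] → (0.8781, 0.679155, 1.985)–(0.8781, -0.99, 1.985)  len=1.6692
  (v3,v7,v2) [-+-] → (0.8781, 0.99, 1.985)–(0.8781, 0.99, 1.36174)  len=0.6233
  (v6,v4,v2) [++-] → (0.8781, -0.679155, -1.985)–(0.8781, 0.99, -1.985)  len=1.6692
  (v2,v7,v6) [-++] → (0.8781, 0.99, 1.36174)–(0.8781, 0.99, -1.985)  len=3.3467

Chained into 1 loop(s):
  loop 1: 8 segments, perimeter = 11.9000
Total perimeter = 11.900

loops=1 perimeter=11.900


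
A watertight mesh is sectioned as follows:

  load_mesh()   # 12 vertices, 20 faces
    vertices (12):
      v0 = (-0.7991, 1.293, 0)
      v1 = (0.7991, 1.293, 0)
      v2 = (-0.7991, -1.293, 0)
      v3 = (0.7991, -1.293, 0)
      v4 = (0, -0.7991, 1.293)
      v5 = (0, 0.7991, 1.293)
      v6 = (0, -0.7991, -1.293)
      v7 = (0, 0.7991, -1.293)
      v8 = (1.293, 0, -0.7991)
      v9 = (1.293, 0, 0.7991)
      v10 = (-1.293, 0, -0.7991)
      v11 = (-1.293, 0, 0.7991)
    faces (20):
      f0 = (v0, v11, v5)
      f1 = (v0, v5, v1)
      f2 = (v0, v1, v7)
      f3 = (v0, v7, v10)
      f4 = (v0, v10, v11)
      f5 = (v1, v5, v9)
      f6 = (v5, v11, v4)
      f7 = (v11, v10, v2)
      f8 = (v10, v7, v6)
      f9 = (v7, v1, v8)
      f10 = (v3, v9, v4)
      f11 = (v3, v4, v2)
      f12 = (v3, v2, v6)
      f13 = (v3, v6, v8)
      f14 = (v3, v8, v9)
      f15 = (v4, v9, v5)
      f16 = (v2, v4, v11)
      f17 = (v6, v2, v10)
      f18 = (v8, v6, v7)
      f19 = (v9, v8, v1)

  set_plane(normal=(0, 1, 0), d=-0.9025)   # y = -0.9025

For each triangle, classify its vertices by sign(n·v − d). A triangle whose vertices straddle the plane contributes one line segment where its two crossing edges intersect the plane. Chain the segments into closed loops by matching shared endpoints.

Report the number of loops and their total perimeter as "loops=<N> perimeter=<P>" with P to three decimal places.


Straddling triangles (8 of 20):
  (v11,v10,v2) [++-] → (-0.948263, -0.9025, -0.241337)–(-0.948263, -0.9025, 0.241337)  len=0.4827
  (v3,v9,v4) [-++] → (0.948263, -0.9025, 0.241337)–(0.167295, -0.9025, 1.02231)  len=1.1045
  (v3,v4,v2) [-+-] → (0.167295, -0.9025, 1.02231)–(-0.167295, -0.9025, 1.02231)  len=0.3346
  (v3,v2,v6) [--+] → (-0.167295, -0.9025, -1.02231)–(0.167295, -0.9025, -1.02231)  len=0.3346
  (v3,v6,v8) [-++] → (0.167295, -0.9025, -1.02231)–(0.948263, -0.9025, -0.241337)  len=1.1045
  (v3,v8,v9) [-++] → (0.948263, -0.9025, -0.241337)–(0.948263, -0.9025, 0.241337)  len=0.4827
  (v2,v4,v11) [-++] → (-0.167295, -0.9025, 1.02231)–(-0.948263, -0.9025, 0.241337)  len=1.1045
  (v6,v2,v10) [+-+] → (-0.167295, -0.9025, -1.02231)–(-0.948263, -0.9025, -0.241337)  len=1.1045

Chained into 1 loop(s):
  loop 1: 8 segments, perimeter = 6.0524
Total perimeter = 6.052

loops=1 perimeter=6.052


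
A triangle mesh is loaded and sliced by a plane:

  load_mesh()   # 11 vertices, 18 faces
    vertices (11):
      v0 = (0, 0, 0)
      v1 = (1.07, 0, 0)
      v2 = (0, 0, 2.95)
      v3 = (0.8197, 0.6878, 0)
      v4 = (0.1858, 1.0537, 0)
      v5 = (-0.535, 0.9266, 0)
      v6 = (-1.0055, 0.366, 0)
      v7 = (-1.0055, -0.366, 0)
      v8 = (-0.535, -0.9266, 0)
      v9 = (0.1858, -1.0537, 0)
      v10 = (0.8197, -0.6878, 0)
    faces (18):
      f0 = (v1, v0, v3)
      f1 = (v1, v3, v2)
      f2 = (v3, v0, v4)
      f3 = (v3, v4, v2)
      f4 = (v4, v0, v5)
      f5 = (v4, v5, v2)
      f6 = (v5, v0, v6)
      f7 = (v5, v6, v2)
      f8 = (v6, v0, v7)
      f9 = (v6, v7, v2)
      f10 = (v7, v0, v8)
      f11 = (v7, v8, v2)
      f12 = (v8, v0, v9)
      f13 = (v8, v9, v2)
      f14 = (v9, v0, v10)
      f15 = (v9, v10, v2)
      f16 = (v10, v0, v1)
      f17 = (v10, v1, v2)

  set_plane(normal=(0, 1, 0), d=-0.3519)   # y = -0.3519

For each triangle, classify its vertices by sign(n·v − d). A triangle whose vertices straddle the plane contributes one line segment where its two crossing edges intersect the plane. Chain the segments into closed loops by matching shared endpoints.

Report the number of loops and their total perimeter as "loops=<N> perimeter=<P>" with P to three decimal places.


Straddling triangles (10 of 18):
  (v6,v0,v7) [++-] → (-0.966764, -0.3519, 0)–(-1.0055, -0.3519, 0)  len=0.0387
  (v6,v7,v2) [+-+] → (-1.0055, -0.3519, 0)–(-0.966764, -0.3519, 0.113648)  len=0.1201
  (v7,v0,v8) [-+-] → (-0.966764, -0.3519, 0)–(-0.20318, -0.3519, 0)  len=0.7636
  (v7,v8,v2) [--+] → (-0.20318, -0.3519, 1.82966)–(-0.966764, -0.3519, 0.113648)  len=1.8782
  (v8,v0,v9) [-+-] → (-0.20318, -0.3519, 0)–(0.0620509, -0.3519, 0)  len=0.2652
  (v8,v9,v2) [--+] → (0.0620509, -0.3519, 1.9648)–(-0.20318, -0.3519, 1.82966)  len=0.2977
  (v9,v0,v10) [-+-] → (0.0620509, -0.3519, 0)–(0.419384, -0.3519, 0)  len=0.3573
  (v9,v10,v2) [--+] → (0.419384, -0.3519, 1.44069)–(0.0620509, -0.3519, 1.9648)  len=0.6343
  (v10,v0,v1) [-++] → (0.419384, -0.3519, 0)–(0.941939, -0.3519, 0)  len=0.5226
  (v10,v1,v2) [-++] → (0.941939, -0.3519, 0)–(0.419384, -0.3519, 1.44069)  len=1.5325

Chained into 1 loop(s):
  loop 1: 10 segments, perimeter = 6.4103
Total perimeter = 6.410

loops=1 perimeter=6.410


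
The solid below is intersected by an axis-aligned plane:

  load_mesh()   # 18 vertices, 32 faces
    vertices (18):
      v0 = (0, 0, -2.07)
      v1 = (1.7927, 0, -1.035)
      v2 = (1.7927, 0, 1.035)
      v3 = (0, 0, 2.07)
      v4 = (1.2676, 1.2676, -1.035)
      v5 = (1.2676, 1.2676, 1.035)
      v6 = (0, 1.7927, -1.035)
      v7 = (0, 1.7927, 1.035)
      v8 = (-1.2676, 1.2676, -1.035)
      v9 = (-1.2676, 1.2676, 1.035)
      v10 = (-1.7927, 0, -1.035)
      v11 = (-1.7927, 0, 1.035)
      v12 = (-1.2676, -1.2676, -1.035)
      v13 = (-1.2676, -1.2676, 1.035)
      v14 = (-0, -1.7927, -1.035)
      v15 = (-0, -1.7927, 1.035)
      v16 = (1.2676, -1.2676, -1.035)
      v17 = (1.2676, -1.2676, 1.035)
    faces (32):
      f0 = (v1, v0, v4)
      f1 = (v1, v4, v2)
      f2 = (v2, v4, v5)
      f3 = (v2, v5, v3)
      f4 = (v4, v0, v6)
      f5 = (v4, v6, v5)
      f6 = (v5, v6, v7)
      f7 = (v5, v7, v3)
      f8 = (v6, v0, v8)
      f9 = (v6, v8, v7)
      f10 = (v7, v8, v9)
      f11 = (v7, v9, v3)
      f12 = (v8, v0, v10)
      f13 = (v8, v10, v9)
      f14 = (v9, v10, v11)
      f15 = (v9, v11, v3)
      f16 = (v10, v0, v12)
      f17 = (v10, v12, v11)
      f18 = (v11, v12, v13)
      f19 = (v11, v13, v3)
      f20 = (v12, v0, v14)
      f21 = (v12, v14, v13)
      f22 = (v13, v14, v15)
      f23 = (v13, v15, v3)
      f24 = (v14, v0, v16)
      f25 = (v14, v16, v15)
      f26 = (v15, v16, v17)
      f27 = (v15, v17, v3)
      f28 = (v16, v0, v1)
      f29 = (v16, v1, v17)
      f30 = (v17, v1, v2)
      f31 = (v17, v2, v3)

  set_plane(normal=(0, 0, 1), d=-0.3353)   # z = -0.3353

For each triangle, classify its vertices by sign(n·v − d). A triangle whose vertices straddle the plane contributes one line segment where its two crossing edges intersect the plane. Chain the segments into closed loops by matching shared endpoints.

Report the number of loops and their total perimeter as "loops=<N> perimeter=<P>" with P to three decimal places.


loops=1 perimeter=10.976

Straddling triangles (16 of 32):
  (v1,v4,v2) [--+] → (1.44509, 0.839127, -0.3353)–(1.7927, 0, -0.3353)  len=0.9083
  (v2,v4,v5) [+-+] → (1.44509, 0.839127, -0.3353)–(1.2676, 1.2676, -0.3353)  len=0.4638
  (v4,v6,v5) [--+] → (0.428473, 1.61521, -0.3353)–(1.2676, 1.2676, -0.3353)  len=0.9083
  (v5,v6,v7) [+-+] → (0.428473, 1.61521, -0.3353)–(0, 1.7927, -0.3353)  len=0.4638
  (v6,v8,v7) [--+] → (-0.839127, 1.44509, -0.3353)–(0, 1.7927, -0.3353)  len=0.9083
  (v7,v8,v9) [+-+] → (-0.839127, 1.44509, -0.3353)–(-1.2676, 1.2676, -0.3353)  len=0.4638
  (v8,v10,v9) [--+] → (-1.61521, 0.428473, -0.3353)–(-1.2676, 1.2676, -0.3353)  len=0.9083
  (v9,v10,v11) [+-+] → (-1.61521, 0.428473, -0.3353)–(-1.7927, 0, -0.3353)  len=0.4638
  (v10,v12,v11) [--+] → (-1.44509, -0.839127, -0.3353)–(-1.7927, 0, -0.3353)  len=0.9083
  (v11,v12,v13) [+-+] → (-1.44509, -0.839127, -0.3353)–(-1.2676, -1.2676, -0.3353)  len=0.4638
  (v12,v14,v13) [--+] → (-0.428473, -1.61521, -0.3353)–(-1.2676, -1.2676, -0.3353)  len=0.9083
  (v13,v14,v15) [+-+] → (-0.428473, -1.61521, -0.3353)–(0, -1.7927, -0.3353)  len=0.4638
  (v14,v16,v15) [--+] → (0.839127, -1.44509, -0.3353)–(0, -1.7927, -0.3353)  len=0.9083
  (v15,v16,v17) [+-+] → (0.839127, -1.44509, -0.3353)–(1.2676, -1.2676, -0.3353)  len=0.4638
  (v16,v1,v17) [--+] → (1.61521, -0.428473, -0.3353)–(1.2676, -1.2676, -0.3353)  len=0.9083
  (v17,v1,v2) [+-+] → (1.61521, -0.428473, -0.3353)–(1.7927, 0, -0.3353)  len=0.4638

Chained into 1 loop(s):
  loop 1: 16 segments, perimeter = 10.9765
Total perimeter = 10.976


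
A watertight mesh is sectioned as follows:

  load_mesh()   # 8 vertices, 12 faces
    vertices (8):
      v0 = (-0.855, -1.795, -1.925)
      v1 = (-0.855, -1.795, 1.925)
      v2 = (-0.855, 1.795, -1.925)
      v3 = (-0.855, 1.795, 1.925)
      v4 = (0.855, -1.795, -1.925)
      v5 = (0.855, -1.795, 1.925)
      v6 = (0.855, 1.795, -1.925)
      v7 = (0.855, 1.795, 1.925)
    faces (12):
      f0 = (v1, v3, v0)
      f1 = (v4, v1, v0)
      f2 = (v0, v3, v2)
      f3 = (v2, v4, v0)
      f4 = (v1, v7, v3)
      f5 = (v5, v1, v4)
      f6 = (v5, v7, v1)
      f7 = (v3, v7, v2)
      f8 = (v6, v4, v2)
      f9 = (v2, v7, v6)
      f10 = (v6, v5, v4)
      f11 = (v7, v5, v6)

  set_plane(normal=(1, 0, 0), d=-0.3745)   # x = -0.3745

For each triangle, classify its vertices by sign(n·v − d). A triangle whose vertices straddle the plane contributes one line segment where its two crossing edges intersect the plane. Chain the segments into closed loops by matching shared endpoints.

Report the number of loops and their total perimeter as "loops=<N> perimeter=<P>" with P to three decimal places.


Straddling triangles (8 of 12):
  (v4,v1,v0) [+--] → (-0.3745, -1.795, 0.843173)–(-0.3745, -1.795, -1.925)  len=2.7682
  (v2,v4,v0) [-+-] → (-0.3745, 0.786231, -1.925)–(-0.3745, -1.795, -1.925)  len=2.5812
  (v1,v7,v3) [-+-] → (-0.3745, -0.786231, 1.925)–(-0.3745, 1.795, 1.925)  len=2.5812
  (v5,v1,v4) [+-+] → (-0.3745, -1.795, 1.925)–(-0.3745, -1.795, 0.843173)  len=1.0818
  (v5,v7,v1) [++-] → (-0.3745, -0.786231, 1.925)–(-0.3745, -1.795, 1.925)  len=1.0088
  (v3,v7,v2) [-+-] → (-0.3745, 1.795, 1.925)–(-0.3745, 1.795, -0.843173)  len=2.7682
  (v6,v4,v2) [++-] → (-0.3745, 0.786231, -1.925)–(-0.3745, 1.795, -1.925)  len=1.0088
  (v2,v7,v6) [-++] → (-0.3745, 1.795, -0.843173)–(-0.3745, 1.795, -1.925)  len=1.0818

Chained into 1 loop(s):
  loop 1: 8 segments, perimeter = 14.8800
Total perimeter = 14.880

loops=1 perimeter=14.880


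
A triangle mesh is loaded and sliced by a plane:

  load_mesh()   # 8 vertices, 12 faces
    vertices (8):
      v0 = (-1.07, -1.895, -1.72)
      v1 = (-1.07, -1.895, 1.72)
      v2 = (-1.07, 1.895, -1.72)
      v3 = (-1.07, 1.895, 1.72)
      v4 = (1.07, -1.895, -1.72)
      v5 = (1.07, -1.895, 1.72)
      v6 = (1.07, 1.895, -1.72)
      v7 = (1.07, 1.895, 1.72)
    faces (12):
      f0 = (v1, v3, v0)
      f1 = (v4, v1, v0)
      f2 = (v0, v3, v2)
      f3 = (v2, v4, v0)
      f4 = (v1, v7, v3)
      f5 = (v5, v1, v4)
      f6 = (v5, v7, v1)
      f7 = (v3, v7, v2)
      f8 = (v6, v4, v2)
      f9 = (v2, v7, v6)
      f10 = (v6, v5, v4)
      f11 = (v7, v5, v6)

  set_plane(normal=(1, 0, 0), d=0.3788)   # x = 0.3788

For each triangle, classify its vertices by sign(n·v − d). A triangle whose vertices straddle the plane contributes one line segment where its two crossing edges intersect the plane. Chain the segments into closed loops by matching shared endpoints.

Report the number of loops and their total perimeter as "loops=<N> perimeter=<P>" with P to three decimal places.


Straddling triangles (8 of 12):
  (v4,v1,v0) [+--] → (0.3788, -1.895, -0.608912)–(0.3788, -1.895, -1.72)  len=1.1111
  (v2,v4,v0) [-+-] → (0.3788, -0.670865, -1.72)–(0.3788, -1.895, -1.72)  len=1.2241
  (v1,v7,v3) [-+-] → (0.3788, 0.670865, 1.72)–(0.3788, 1.895, 1.72)  len=1.2241
  (v5,v1,v4) [+-+] → (0.3788, -1.895, 1.72)–(0.3788, -1.895, -0.608912)  len=2.3289
  (v5,v7,v1) [++-] → (0.3788, 0.670865, 1.72)–(0.3788, -1.895, 1.72)  len=2.5659
  (v3,v7,v2) [-+-] → (0.3788, 1.895, 1.72)–(0.3788, 1.895, 0.608912)  len=1.1111
  (v6,v4,v2) [++-] → (0.3788, -0.670865, -1.72)–(0.3788, 1.895, -1.72)  len=2.5659
  (v2,v7,v6) [-++] → (0.3788, 1.895, 0.608912)–(0.3788, 1.895, -1.72)  len=2.3289

Chained into 1 loop(s):
  loop 1: 8 segments, perimeter = 14.4600
Total perimeter = 14.460

loops=1 perimeter=14.460


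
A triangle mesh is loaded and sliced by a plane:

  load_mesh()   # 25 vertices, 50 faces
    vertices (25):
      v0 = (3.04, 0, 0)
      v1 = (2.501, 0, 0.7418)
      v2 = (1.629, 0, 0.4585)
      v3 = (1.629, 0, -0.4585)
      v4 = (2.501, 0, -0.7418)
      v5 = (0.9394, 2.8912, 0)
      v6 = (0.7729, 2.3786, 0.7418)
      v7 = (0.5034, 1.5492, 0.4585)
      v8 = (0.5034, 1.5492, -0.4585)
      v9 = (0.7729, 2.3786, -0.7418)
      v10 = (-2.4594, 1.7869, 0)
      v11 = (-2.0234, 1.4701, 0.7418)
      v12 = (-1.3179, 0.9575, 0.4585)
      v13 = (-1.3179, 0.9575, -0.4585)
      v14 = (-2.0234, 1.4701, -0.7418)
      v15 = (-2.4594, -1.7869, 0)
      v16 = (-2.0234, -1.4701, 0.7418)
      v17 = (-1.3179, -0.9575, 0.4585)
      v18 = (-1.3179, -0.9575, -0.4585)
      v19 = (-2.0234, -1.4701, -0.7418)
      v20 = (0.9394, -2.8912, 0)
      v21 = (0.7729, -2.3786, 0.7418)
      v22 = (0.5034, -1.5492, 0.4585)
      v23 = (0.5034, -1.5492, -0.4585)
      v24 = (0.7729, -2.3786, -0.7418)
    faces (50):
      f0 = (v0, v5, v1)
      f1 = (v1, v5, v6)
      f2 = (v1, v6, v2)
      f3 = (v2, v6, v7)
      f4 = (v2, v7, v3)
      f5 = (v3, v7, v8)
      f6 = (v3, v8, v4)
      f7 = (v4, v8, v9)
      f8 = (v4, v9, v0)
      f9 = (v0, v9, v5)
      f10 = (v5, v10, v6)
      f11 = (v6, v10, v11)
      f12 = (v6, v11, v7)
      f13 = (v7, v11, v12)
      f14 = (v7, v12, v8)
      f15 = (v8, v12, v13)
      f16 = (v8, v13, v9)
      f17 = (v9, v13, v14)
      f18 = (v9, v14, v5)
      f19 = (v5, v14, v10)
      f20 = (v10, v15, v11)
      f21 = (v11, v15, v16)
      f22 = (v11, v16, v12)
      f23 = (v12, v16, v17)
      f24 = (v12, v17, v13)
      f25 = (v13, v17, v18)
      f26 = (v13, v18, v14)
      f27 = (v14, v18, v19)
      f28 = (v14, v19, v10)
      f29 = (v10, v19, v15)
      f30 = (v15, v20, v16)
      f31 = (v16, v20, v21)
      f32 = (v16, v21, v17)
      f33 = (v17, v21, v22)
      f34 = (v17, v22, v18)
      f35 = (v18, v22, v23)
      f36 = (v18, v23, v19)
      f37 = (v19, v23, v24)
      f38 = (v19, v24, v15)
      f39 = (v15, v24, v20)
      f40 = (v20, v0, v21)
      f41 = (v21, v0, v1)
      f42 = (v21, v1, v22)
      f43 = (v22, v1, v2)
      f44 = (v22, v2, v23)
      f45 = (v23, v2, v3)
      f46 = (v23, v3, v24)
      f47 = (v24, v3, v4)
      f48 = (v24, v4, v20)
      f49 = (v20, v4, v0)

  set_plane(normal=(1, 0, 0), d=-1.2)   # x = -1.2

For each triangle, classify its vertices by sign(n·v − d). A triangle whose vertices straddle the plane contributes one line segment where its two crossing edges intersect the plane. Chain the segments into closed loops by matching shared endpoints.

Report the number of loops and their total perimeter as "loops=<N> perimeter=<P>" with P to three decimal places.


loops=2 perimeter=8.498

Straddling triangles (20 of 50):
  (v5,v10,v6) [+-+] → (-1.2, 2.19609, 0)–(-1.2, 2.01744, 0.289027)  len=0.3398
  (v6,v10,v11) [+--] → (-1.2, 2.01744, 0.289027)–(-1.2, 1.73762, 0.7418)  len=0.5323
  (v6,v11,v7) [+-+] → (-1.2, 1.73762, 0.7418)–(-1.2, 1.49588, 0.649482)  len=0.2588
  (v7,v11,v12) [+--] → (-1.2, 1.49588, 0.649482)–(-1.2, 0.995803, 0.4585)  len=0.5353
  (v7,v12,v8) [+-+] → (-1.2, 0.995803, 0.4585)–(-1.2, 0.995803, 0.399139)  len=0.0594
  (v8,v12,v13) [+--] → (-1.2, 0.995803, 0.399139)–(-1.2, 0.995803, -0.4585)  len=0.8576
  (v8,v13,v9) [+-+] → (-1.2, 0.995803, -0.4585)–(-1.2, 1.03764, -0.474475)  len=0.0448
  (v9,v13,v14) [+--] → (-1.2, 1.03764, -0.474475)–(-1.2, 1.73762, -0.7418)  len=0.7493
  (v9,v14,v5) [+-+] → (-1.2, 1.73762, -0.7418)–(-1.2, 1.86504, -0.535644)  len=0.2424
  (v5,v14,v10) [+--] → (-1.2, 1.86504, -0.535644)–(-1.2, 2.19609, 0)  len=0.6297
  (v15,v20,v16) [-+-] → (-1.2, -2.19609, 0)–(-1.2, -1.86504, 0.535644)  len=0.6297
  (v16,v20,v21) [-++] → (-1.2, -1.86504, 0.535644)–(-1.2, -1.73762, 0.7418)  len=0.2424
  (v16,v21,v17) [-+-] → (-1.2, -1.73762, 0.7418)–(-1.2, -1.03764, 0.474475)  len=0.7493
  (v17,v21,v22) [-++] → (-1.2, -1.03764, 0.474475)–(-1.2, -0.995803, 0.4585)  len=0.0448
  (v17,v22,v18) [-+-] → (-1.2, -0.995803, 0.4585)–(-1.2, -0.995803, -0.399139)  len=0.8576
  (v18,v22,v23) [-++] → (-1.2, -0.995803, -0.399139)–(-1.2, -0.995803, -0.4585)  len=0.0594
  (v18,v23,v19) [-+-] → (-1.2, -0.995803, -0.4585)–(-1.2, -1.49588, -0.649482)  len=0.5353
  (v19,v23,v24) [-++] → (-1.2, -1.49588, -0.649482)–(-1.2, -1.73762, -0.7418)  len=0.2588
  (v19,v24,v15) [-+-] → (-1.2, -1.73762, -0.7418)–(-1.2, -2.01744, -0.289027)  len=0.5323
  (v15,v24,v20) [-++] → (-1.2, -2.01744, -0.289027)–(-1.2, -2.19609, 0)  len=0.3398

Chained into 2 loop(s):
  loop 1: 10 segments, perimeter = 4.2492
  loop 2: 10 segments, perimeter = 4.2492
Total perimeter = 8.498


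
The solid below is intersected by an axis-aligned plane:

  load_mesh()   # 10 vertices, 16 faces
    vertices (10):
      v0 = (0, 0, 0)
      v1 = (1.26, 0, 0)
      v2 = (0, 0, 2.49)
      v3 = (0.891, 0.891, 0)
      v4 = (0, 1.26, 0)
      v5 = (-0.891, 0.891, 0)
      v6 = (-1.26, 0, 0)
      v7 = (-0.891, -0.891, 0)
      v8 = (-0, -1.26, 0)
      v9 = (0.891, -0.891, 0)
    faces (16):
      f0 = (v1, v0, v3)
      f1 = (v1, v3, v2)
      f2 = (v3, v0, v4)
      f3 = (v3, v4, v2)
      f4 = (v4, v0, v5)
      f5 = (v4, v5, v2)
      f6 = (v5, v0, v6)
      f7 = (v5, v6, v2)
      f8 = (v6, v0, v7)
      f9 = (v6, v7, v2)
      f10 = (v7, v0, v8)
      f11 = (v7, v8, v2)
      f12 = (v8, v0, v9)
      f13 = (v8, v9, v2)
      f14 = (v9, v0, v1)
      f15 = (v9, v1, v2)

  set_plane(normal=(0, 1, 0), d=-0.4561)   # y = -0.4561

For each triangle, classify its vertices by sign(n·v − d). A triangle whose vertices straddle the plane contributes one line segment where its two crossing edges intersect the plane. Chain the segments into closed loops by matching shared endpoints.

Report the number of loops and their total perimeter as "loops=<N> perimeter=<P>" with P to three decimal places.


Straddling triangles (8 of 16):
  (v6,v0,v7) [++-] → (-0.4561, -0.4561, 0)–(-1.07111, -0.4561, 0)  len=0.6150
  (v6,v7,v2) [+-+] → (-1.07111, -0.4561, 0)–(-0.4561, -0.4561, 1.21538)  len=1.3621
  (v7,v0,v8) [-+-] → (-0.4561, -0.4561, 0)–(0, -0.4561, 0)  len=0.4561
  (v7,v8,v2) [--+] → (0, -0.4561, 1.58866)–(-0.4561, -0.4561, 1.21538)  len=0.5894
  (v8,v0,v9) [-+-] → (0, -0.4561, 0)–(0.4561, -0.4561, 0)  len=0.4561
  (v8,v9,v2) [--+] → (0.4561, -0.4561, 1.21538)–(0, -0.4561, 1.58866)  len=0.5894
  (v9,v0,v1) [-++] → (0.4561, -0.4561, 0)–(1.07111, -0.4561, 0)  len=0.6150
  (v9,v1,v2) [-++] → (1.07111, -0.4561, 0)–(0.4561, -0.4561, 1.21538)  len=1.3621

Chained into 1 loop(s):
  loop 1: 8 segments, perimeter = 6.0452
Total perimeter = 6.045

loops=1 perimeter=6.045


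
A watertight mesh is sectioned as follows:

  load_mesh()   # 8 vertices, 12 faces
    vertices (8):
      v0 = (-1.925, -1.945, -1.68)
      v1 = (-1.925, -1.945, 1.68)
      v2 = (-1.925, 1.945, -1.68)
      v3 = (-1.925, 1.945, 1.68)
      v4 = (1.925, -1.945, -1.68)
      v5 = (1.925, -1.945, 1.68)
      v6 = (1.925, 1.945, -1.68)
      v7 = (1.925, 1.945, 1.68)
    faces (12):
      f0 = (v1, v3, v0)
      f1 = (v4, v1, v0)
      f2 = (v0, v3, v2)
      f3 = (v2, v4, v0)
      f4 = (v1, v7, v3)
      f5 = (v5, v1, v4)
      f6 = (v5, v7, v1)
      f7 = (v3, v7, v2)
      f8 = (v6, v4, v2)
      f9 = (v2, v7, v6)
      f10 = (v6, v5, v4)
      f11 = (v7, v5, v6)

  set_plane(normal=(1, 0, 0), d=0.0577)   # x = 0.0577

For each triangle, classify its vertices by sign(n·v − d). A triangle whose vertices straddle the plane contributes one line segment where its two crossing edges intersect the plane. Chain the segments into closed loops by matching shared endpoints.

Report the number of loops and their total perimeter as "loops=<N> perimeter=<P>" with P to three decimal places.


Straddling triangles (8 of 12):
  (v4,v1,v0) [+--] → (0.0577, -1.945, -0.0503564)–(0.0577, -1.945, -1.68)  len=1.6296
  (v2,v4,v0) [-+-] → (0.0577, -0.0582995, -1.68)–(0.0577, -1.945, -1.68)  len=1.8867
  (v1,v7,v3) [-+-] → (0.0577, 0.0582995, 1.68)–(0.0577, 1.945, 1.68)  len=1.8867
  (v5,v1,v4) [+-+] → (0.0577, -1.945, 1.68)–(0.0577, -1.945, -0.0503564)  len=1.7304
  (v5,v7,v1) [++-] → (0.0577, 0.0582995, 1.68)–(0.0577, -1.945, 1.68)  len=2.0033
  (v3,v7,v2) [-+-] → (0.0577, 1.945, 1.68)–(0.0577, 1.945, 0.0503564)  len=1.6296
  (v6,v4,v2) [++-] → (0.0577, -0.0582995, -1.68)–(0.0577, 1.945, -1.68)  len=2.0033
  (v2,v7,v6) [-++] → (0.0577, 1.945, 0.0503564)–(0.0577, 1.945, -1.68)  len=1.7304

Chained into 1 loop(s):
  loop 1: 8 segments, perimeter = 14.5000
Total perimeter = 14.500

loops=1 perimeter=14.500


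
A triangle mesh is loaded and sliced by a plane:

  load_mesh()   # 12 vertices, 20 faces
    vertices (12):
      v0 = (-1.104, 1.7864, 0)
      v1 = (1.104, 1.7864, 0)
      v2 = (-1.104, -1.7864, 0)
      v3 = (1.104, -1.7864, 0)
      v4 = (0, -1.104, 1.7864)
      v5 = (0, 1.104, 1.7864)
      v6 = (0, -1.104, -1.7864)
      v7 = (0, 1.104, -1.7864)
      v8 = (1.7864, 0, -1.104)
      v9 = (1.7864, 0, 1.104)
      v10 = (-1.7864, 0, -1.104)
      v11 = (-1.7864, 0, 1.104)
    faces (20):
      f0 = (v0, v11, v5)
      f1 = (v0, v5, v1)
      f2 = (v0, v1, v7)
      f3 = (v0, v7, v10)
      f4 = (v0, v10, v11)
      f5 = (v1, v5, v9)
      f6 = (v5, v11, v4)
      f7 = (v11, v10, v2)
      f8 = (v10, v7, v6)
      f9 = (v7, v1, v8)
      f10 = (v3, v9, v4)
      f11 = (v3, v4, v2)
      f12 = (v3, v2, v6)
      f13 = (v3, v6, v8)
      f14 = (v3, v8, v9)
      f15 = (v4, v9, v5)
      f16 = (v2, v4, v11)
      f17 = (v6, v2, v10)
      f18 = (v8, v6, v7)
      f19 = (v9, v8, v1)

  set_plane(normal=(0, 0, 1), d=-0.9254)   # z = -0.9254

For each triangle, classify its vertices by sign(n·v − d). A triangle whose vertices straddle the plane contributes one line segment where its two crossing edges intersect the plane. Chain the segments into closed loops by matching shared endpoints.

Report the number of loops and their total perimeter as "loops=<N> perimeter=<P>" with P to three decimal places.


Straddling triangles (10 of 20):
  (v0,v1,v7) [++-] → (0.5321, 1.4329, -0.9254)–(-0.5321, 1.4329, -0.9254)  len=1.0642
  (v0,v7,v10) [+--] → (-0.5321, 1.4329, -0.9254)–(-1.676, 0.288996, -0.9254)  len=1.6177
  (v0,v10,v11) [+-+] → (-1.676, 0.288996, -0.9254)–(-1.7864, 0, -0.9254)  len=0.3094
  (v11,v10,v2) [+-+] → (-1.7864, 0, -0.9254)–(-1.676, -0.288996, -0.9254)  len=0.3094
  (v7,v1,v8) [-+-] → (0.5321, 1.4329, -0.9254)–(1.676, 0.288996, -0.9254)  len=1.6177
  (v3,v2,v6) [++-] → (-0.5321, -1.4329, -0.9254)–(0.5321, -1.4329, -0.9254)  len=1.0642
  (v3,v6,v8) [+--] → (0.5321, -1.4329, -0.9254)–(1.676, -0.288996, -0.9254)  len=1.6177
  (v3,v8,v9) [+-+] → (1.676, -0.288996, -0.9254)–(1.7864, 0, -0.9254)  len=0.3094
  (v6,v2,v10) [-+-] → (-0.5321, -1.4329, -0.9254)–(-1.676, -0.288996, -0.9254)  len=1.6177
  (v9,v8,v1) [+-+] → (1.7864, 0, -0.9254)–(1.676, 0.288996, -0.9254)  len=0.3094

Chained into 1 loop(s):
  loop 1: 10 segments, perimeter = 9.8368
Total perimeter = 9.837

loops=1 perimeter=9.837
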